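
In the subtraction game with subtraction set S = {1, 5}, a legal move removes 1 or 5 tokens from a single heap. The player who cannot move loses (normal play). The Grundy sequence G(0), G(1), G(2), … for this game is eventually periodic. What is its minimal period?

2

G(0) = 0
G(1) = mex{0} = 1
G(2) = mex{1} = 0
G(3) = mex{0} = 1
G(4) = mex{1} = 0
G(5) = mex{0,0} = 1
G(6) = mex{1,1} = 0
G(7) = mex{0,0} = 1
G(8) = mex{1,1} = 0
G(9) = mex{0,0} = 1
G(10) = mex{1,1} = 0
G(11) = mex{0,0} = 1
G(12) = mex{1,1} = 0
G(13) = mex{0,0} = 1
G(14) = mex{1,1} = 0
G(n+2) = G(n) holds for n = 0,…,4 (a full window of length max(S) = 5), so the sequence is purely periodic with period 2.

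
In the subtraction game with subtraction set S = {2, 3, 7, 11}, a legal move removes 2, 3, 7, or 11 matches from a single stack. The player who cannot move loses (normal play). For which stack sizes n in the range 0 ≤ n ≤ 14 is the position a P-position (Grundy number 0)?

0, 1, 5, 6, 10, 14

G(0) = 0
G(1) = mex{} = 0
G(2) = mex{0} = 1
G(3) = mex{0,0} = 1
G(4) = mex{1,0} = 2
G(5) = mex{1,1} = 0
G(6) = mex{2,1} = 0
G(7) = mex{0,2,0} = 1
G(8) = mex{0,0,0} = 1
G(9) = mex{1,0,1} = 2
G(10) = mex{1,1,1} = 0
G(11) = mex{2,1,2,0} = 3
G(12) = mex{0,2,0,0} = 1
G(13) = mex{3,0,0,1} = 2
G(14) = mex{1,3,1,1} = 0
P-positions are exactly the n with G(n) = 0.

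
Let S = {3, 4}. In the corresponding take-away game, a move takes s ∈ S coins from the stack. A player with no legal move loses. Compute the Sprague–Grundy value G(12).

G(0) = 0
G(1) = mex{} = 0
G(2) = mex{} = 0
G(3) = mex{0} = 1
G(4) = mex{0,0} = 1
G(5) = mex{0,0} = 1
G(6) = mex{1,0} = 2
G(7) = mex{1,1} = 0
G(8) = mex{1,1} = 0
G(9) = mex{2,1} = 0
G(10) = mex{0,2} = 1
G(11) = mex{0,0} = 1
G(12) = mex{0,0} = 1

1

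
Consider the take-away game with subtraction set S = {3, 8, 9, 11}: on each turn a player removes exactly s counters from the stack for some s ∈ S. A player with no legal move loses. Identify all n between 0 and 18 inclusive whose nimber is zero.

n :  0  1  2  3  4  5  6  7  8  9 10 11 12 13 14 15 16 17 18
G :  0  0  0  1  1  1  0  0  2  1  1  3  2  2  2  3  3  3  2
P-positions are exactly the n with G(n) = 0.

0, 1, 2, 6, 7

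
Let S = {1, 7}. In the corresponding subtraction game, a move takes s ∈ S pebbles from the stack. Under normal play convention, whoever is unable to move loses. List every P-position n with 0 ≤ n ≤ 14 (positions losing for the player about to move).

0, 2, 4, 6, 8, 10, 12, 14

n :  0  1  2  3  4  5  6  7  8  9 10 11 12 13 14
G :  0  1  0  1  0  1  0  1  0  1  0  1  0  1  0
P-positions are exactly the n with G(n) = 0.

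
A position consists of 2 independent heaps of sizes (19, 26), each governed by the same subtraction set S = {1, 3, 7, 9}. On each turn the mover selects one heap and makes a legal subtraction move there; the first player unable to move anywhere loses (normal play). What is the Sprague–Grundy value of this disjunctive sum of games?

1

All heaps use S = {1, 3, 7, 9}:
G(0) = 0
G(1) = mex{0} = 1
G(2) = mex{1} = 0
G(3) = mex{0,0} = 1
G(4) = mex{1,1} = 0
G(5) = mex{0,0} = 1
G(6) = mex{1,1} = 0
G(7) = mex{0,0,0} = 1
G(8) = mex{1,1,1} = 0
G(9) = mex{0,0,0,0} = 1
G(10) = mex{1,1,1,1} = 0
G(11) = mex{0,0,0,0} = 1
G(12) = mex{1,1,1,1} = 0
G(13) = mex{0,0,0,0} = 1
G(14) = mex{1,1,1,1} = 0
G(15) = mex{0,0,0,0} = 1
G(16) = mex{1,1,1,1} = 0
G(17) = mex{0,0,0,0} = 1
G(18) = mex{1,1,1,1} = 0
G(19) = mex{0,0,0,0} = 1
G(20) = mex{1,1,1,1} = 0
G(21) = mex{0,0,0,0} = 1
G(22) = mex{1,1,1,1} = 0
G(23) = mex{0,0,0,0} = 1
G(24) = mex{1,1,1,1} = 0
G(25) = mex{0,0,0,0} = 1
G(26) = mex{1,1,1,1} = 0
Heap A: G(19) = 1.
Heap B: G(26) = 0.
Combined Grundy value = 1 ⊕ 0 = 1.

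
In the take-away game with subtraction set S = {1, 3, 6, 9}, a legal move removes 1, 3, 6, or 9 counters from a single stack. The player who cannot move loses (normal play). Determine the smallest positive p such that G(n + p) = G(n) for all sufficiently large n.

12

G(0) = 0
G(1) = mex{0} = 1
G(2) = mex{1} = 0
G(3) = mex{0,0} = 1
G(4) = mex{1,1} = 0
G(5) = mex{0,0} = 1
G(6) = mex{1,1,0} = 2
G(7) = mex{2,0,1} = 3
G(8) = mex{3,1,0} = 2
G(9) = mex{2,2,1,0} = 3
G(10) = mex{3,3,0,1} = 2
G(11) = mex{2,2,1,0} = 3
G(12) = mex{3,3,2,1} = 0
G(13) = mex{0,2,3,0} = 1
G(14) = mex{1,3,2,1} = 0
G(15) = mex{0,0,3,2} = 1
G(16) = mex{1,1,2,3} = 0
G(17) = mex{0,0,3,2} = 1
G(18) = mex{1,1,0,3} = 2
G(19) = mex{2,0,1,2} = 3
G(20) = mex{3,1,0,3} = 2
G(21) = mex{2,2,1,0} = 3
G(22) = mex{3,3,0,1} = 2
G(23) = mex{2,2,1,0} = 3
G(24) = mex{3,3,2,1} = 0
G(25) = mex{0,2,3,0} = 1
G(n+12) = G(n) holds for n = 0,…,8 (a full window of length max(S) = 9), so the sequence is purely periodic with period 12.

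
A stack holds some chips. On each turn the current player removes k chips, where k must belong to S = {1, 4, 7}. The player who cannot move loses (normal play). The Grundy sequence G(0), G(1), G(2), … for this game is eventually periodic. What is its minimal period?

G(0) = 0
G(1) = mex{0} = 1
G(2) = mex{1} = 0
G(3) = mex{0} = 1
G(4) = mex{1,0} = 2
G(5) = mex{2,1} = 0
G(6) = mex{0,0} = 1
G(7) = mex{1,1,0} = 2
G(8) = mex{2,2,1} = 0
G(9) = mex{0,0,0} = 1
G(10) = mex{1,1,1} = 0
G(11) = mex{0,2,2} = 1
G(12) = mex{1,0,0} = 2
G(13) = mex{2,1,1} = 0
G(14) = mex{0,0,2} = 1
G(15) = mex{1,1,0} = 2
G(16) = mex{2,2,1} = 0
G(17) = mex{0,0,0} = 1
G(n+8) = G(n) holds for n = 0,…,6 (a full window of length max(S) = 7), so the sequence is purely periodic with period 8.

8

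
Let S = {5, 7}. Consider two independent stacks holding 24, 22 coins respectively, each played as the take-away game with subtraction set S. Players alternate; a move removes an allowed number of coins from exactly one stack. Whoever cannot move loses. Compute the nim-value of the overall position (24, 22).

2

All stacks use S = {5, 7}:
G(0) = 0
G(1) = mex{} = 0
G(2) = mex{} = 0
G(3) = mex{} = 0
G(4) = mex{} = 0
G(5) = mex{0} = 1
G(6) = mex{0} = 1
G(7) = mex{0,0} = 1
G(8) = mex{0,0} = 1
G(9) = mex{0,0} = 1
G(10) = mex{1,0} = 2
G(11) = mex{1,0} = 2
G(12) = mex{1,1} = 0
G(13) = mex{1,1} = 0
G(14) = mex{1,1} = 0
G(15) = mex{2,1} = 0
G(16) = mex{2,1} = 0
G(17) = mex{0,2} = 1
G(18) = mex{0,2} = 1
G(19) = mex{0,0} = 1
G(20) = mex{0,0} = 1
G(21) = mex{0,0} = 1
G(22) = mex{1,0} = 2
G(23) = mex{1,0} = 2
G(24) = mex{1,1} = 0
Stack A: G(24) = 0.
Stack B: G(22) = 2.
Combined Grundy value = 0 ⊕ 2 = 2.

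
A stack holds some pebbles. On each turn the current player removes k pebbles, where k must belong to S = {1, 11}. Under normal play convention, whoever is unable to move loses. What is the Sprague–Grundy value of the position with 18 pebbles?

0

n :  0  1  2  3  4  5  6  7  8  9 10 11 12 13 14 15 16 17 18
G :  0  1  0  1  0  1  0  1  0  1  0  1  0  1  0  1  0  1  0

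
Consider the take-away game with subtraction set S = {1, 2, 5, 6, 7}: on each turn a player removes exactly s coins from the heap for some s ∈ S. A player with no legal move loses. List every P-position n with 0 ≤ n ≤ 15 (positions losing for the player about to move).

n :  0  1  2  3  4  5  6  7  8  9 10 11 12 13 14 15
G :  0  1  2  0  1  2  3  4  5  3  4  0  1  2  0  1
P-positions are exactly the n with G(n) = 0.

0, 3, 11, 14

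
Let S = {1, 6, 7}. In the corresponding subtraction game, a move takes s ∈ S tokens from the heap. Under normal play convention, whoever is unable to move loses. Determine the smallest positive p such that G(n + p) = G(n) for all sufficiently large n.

n :  0  1  2  3  4  5  6  7  8  9 10 11 12 13 14 15 16 17 18 19 20 21 22 23 24 25
G :  0  1  0  1  0  1  2  3  2  3  2  3  0  1  0  1  0  1  2  3  2  3  2  3  0  1
G(n+12) = G(n) holds for n = 0,…,6 (a full window of length max(S) = 7), so the sequence is purely periodic with period 12.

12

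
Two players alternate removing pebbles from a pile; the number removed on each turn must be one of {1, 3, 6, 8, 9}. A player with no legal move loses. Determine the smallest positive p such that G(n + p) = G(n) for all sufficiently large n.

14

n :  0  1  2  3  4  5  6  7  8  9 10 11 12 13 14 15 16 17 18 19 20 21 22 23 24 25 26 27 28 29
G :  0  1  0  1  0  1  2  3  2  3  2  3  4  5  0  1  0  1  0  1  2  3  2  3  2  3  4  5  0  1
G(n+14) = G(n) holds for n = 0,…,8 (a full window of length max(S) = 9), so the sequence is purely periodic with period 14.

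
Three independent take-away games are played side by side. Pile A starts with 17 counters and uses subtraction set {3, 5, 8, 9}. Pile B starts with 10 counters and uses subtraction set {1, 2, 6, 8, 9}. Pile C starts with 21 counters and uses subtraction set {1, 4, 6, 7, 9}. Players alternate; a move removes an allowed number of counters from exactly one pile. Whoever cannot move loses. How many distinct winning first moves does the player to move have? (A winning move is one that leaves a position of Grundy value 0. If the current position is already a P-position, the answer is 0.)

4

Pile A, S = {3, 5, 8, 9}:
G(0) = 0
G(1) = mex{} = 0
G(2) = mex{} = 0
G(3) = mex{0} = 1
G(4) = mex{0} = 1
G(5) = mex{0,0} = 1
G(6) = mex{1,0} = 2
G(7) = mex{1,0} = 2
G(8) = mex{1,1,0} = 2
G(9) = mex{2,1,0,0} = 3
G(10) = mex{2,1,0,0} = 3
G(11) = mex{2,2,1,0} = 3
G(12) = mex{3,2,1,1} = 0
G(13) = mex{3,2,1,1} = 0
G(14) = mex{3,3,2,1} = 0
G(15) = mex{0,3,2,2} = 1
G(16) = mex{0,3,2,2} = 1
G(17) = mex{0,0,3,2} = 1
G_A(17) = 1.
Pile B, S = {1, 2, 6, 8, 9}:
G(0) = 0
G(1) = mex{0} = 1
G(2) = mex{1,0} = 2
G(3) = mex{2,1} = 0
G(4) = mex{0,2} = 1
G(5) = mex{1,0} = 2
G(6) = mex{2,1,0} = 3
G(7) = mex{3,2,1} = 0
G(8) = mex{0,3,2,0} = 1
G(9) = mex{1,0,0,1,0} = 2
G(10) = mex{2,1,1,2,1} = 0
G_B(10) = 0.
Pile C, S = {1, 4, 6, 7, 9}:
n :  0  1  2  3  4  5  6  7  8  9 10 11 12 13 14 15 16 17 18 19 20 21
G :  0  1  0  1  2  0  1  2  3  2  0  1  2  0  1  0  1  2  0  1  2  3
G_C(21) = 3.
Combined Grundy value = 1 ⊕ 0 ⊕ 3 = 2.
A winning move leaves total XOR = 0, i.e. changes one component's Grundy value g to g ⊕ X where X is the current total.
Pile A: need g' = 1⊕2 = 3. Options: 17−3→G=0, 17−5→G=0, 17−8→G=3, 17−9→G=2. Hits: 1.
Pile B: need g' = 0⊕2 = 2. Options: 10−1→G=2, 10−2→G=1, 10−6→G=1, 10−8→G=2, 10−9→G=1. Hits: 2.
Pile C: need g' = 3⊕2 = 1. Options: 21−1→G=2, 21−4→G=2, 21−6→G=0, 21−7→G=1, 21−9→G=2. Hits: 1.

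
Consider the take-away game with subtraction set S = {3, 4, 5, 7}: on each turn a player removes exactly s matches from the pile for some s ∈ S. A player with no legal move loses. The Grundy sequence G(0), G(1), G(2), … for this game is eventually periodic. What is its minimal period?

10

G(0) = 0
G(1) = mex{} = 0
G(2) = mex{} = 0
G(3) = mex{0} = 1
G(4) = mex{0,0} = 1
G(5) = mex{0,0,0} = 1
G(6) = mex{1,0,0} = 2
G(7) = mex{1,1,0,0} = 2
G(8) = mex{1,1,1,0} = 2
G(9) = mex{2,1,1,0} = 3
G(10) = mex{2,2,1,1} = 0
G(11) = mex{2,2,2,1} = 0
G(12) = mex{3,2,2,1} = 0
G(13) = mex{0,3,2,2} = 1
G(14) = mex{0,0,3,2} = 1
G(15) = mex{0,0,0,2} = 1
G(16) = mex{1,0,0,3} = 2
G(17) = mex{1,1,0,0} = 2
G(18) = mex{1,1,1,0} = 2
G(19) = mex{2,1,1,0} = 3
G(20) = mex{2,2,1,1} = 0
G(21) = mex{2,2,2,1} = 0
G(n+10) = G(n) holds for n = 0,…,6 (a full window of length max(S) = 7), so the sequence is purely periodic with period 10.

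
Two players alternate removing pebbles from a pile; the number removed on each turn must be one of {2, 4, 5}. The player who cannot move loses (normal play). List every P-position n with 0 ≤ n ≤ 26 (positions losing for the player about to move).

G(0) = 0
G(1) = mex{} = 0
G(2) = mex{0} = 1
G(3) = mex{0} = 1
G(4) = mex{1,0} = 2
G(5) = mex{1,0,0} = 2
G(6) = mex{2,1,0} = 3
G(7) = mex{2,1,1} = 0
G(8) = mex{3,2,1} = 0
G(9) = mex{0,2,2} = 1
G(10) = mex{0,3,2} = 1
G(11) = mex{1,0,3} = 2
G(12) = mex{1,0,0} = 2
G(13) = mex{2,1,0} = 3
G(14) = mex{2,1,1} = 0
G(15) = mex{3,2,1} = 0
G(16) = mex{0,2,2} = 1
G(17) = mex{0,3,2} = 1
G(18) = mex{1,0,3} = 2
G(19) = mex{1,0,0} = 2
G(20) = mex{2,1,0} = 3
G(21) = mex{2,1,1} = 0
G(22) = mex{3,2,1} = 0
G(23) = mex{0,2,2} = 1
G(24) = mex{0,3,2} = 1
G(25) = mex{1,0,3} = 2
G(26) = mex{1,0,0} = 2
P-positions are exactly the n with G(n) = 0.

0, 1, 7, 8, 14, 15, 21, 22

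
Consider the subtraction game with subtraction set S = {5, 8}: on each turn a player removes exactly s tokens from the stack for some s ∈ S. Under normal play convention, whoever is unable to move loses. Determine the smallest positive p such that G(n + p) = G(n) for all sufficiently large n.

13

G(0) = 0
G(1) = mex{} = 0
G(2) = mex{} = 0
G(3) = mex{} = 0
G(4) = mex{} = 0
G(5) = mex{0} = 1
G(6) = mex{0} = 1
G(7) = mex{0} = 1
G(8) = mex{0,0} = 1
G(9) = mex{0,0} = 1
G(10) = mex{1,0} = 2
G(11) = mex{1,0} = 2
G(12) = mex{1,0} = 2
G(13) = mex{1,1} = 0
G(14) = mex{1,1} = 0
G(15) = mex{2,1} = 0
G(16) = mex{2,1} = 0
G(17) = mex{2,1} = 0
G(18) = mex{0,2} = 1
G(19) = mex{0,2} = 1
G(20) = mex{0,2} = 1
G(21) = mex{0,0} = 1
G(22) = mex{0,0} = 1
G(23) = mex{1,0} = 2
G(24) = mex{1,0} = 2
G(25) = mex{1,0} = 2
G(26) = mex{1,1} = 0
G(27) = mex{1,1} = 0
G(n+13) = G(n) holds for n = 0,…,7 (a full window of length max(S) = 8), so the sequence is purely periodic with period 13.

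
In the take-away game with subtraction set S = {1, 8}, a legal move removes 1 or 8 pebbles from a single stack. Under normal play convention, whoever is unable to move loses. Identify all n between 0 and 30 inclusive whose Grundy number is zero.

0, 2, 4, 6, 9, 11, 13, 15, 18, 20, 22, 24, 27, 29

G(0) = 0
G(1) = mex{0} = 1
G(2) = mex{1} = 0
G(3) = mex{0} = 1
G(4) = mex{1} = 0
G(5) = mex{0} = 1
G(6) = mex{1} = 0
G(7) = mex{0} = 1
G(8) = mex{1,0} = 2
G(9) = mex{2,1} = 0
G(10) = mex{0,0} = 1
G(11) = mex{1,1} = 0
G(12) = mex{0,0} = 1
G(13) = mex{1,1} = 0
G(14) = mex{0,0} = 1
G(15) = mex{1,1} = 0
G(16) = mex{0,2} = 1
G(17) = mex{1,0} = 2
G(18) = mex{2,1} = 0
G(19) = mex{0,0} = 1
G(20) = mex{1,1} = 0
G(21) = mex{0,0} = 1
G(22) = mex{1,1} = 0
G(23) = mex{0,0} = 1
G(24) = mex{1,1} = 0
G(25) = mex{0,2} = 1
G(26) = mex{1,0} = 2
G(27) = mex{2,1} = 0
G(28) = mex{0,0} = 1
G(29) = mex{1,1} = 0
G(30) = mex{0,0} = 1
P-positions are exactly the n with G(n) = 0.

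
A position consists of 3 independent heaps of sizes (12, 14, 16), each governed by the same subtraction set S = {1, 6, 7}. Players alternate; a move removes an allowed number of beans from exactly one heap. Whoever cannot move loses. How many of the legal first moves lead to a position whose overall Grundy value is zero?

All heaps use S = {1, 6, 7}:
n :  0  1  2  3  4  5  6  7  8  9 10 11 12 13 14 15 16
G :  0  1  0  1  0  1  2  3  2  3  2  3  0  1  0  1  0
Heap A: G(12) = 0.
Heap B: G(14) = 0.
Heap C: G(16) = 0.
Combined Grundy value = 0 ⊕ 0 ⊕ 0 = 0.
A winning move leaves total XOR = 0, i.e. changes one component's Grundy value g to g ⊕ X where X is the current total.
Heap A: target g' = 0⊕0 = 0, but every legal move changes the Grundy value (mex property), so 0 moves.
Heap B: target g' = 0⊕0 = 0, but every legal move changes the Grundy value (mex property), so 0 moves.
Heap C: target g' = 0⊕0 = 0, but every legal move changes the Grundy value (mex property), so 0 moves.

0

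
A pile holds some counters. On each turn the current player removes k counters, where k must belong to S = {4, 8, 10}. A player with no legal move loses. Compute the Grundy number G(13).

n :  0  1  2  3  4  5  6  7  8  9 10 11 12 13
G :  0  0  0  0  1  1  1  1  2  2  2  2  3  3

3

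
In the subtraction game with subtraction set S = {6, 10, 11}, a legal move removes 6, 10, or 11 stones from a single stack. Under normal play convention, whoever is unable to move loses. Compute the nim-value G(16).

G(0) = 0
G(1) = mex{} = 0
G(2) = mex{} = 0
G(3) = mex{} = 0
G(4) = mex{} = 0
G(5) = mex{} = 0
G(6) = mex{0} = 1
G(7) = mex{0} = 1
G(8) = mex{0} = 1
G(9) = mex{0} = 1
G(10) = mex{0,0} = 1
G(11) = mex{0,0,0} = 1
G(12) = mex{1,0,0} = 2
G(13) = mex{1,0,0} = 2
G(14) = mex{1,0,0} = 2
G(15) = mex{1,0,0} = 2
G(16) = mex{1,1,0} = 2

2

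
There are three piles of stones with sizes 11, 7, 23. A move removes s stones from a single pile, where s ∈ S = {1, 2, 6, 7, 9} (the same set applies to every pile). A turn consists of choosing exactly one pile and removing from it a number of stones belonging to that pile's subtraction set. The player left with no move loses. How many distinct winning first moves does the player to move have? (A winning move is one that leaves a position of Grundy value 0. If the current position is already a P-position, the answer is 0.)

0

All piles use S = {1, 2, 6, 7, 9}:
n :  0  1  2  3  4  5  6  7  8  9 10 11 12 13 14 15 16 17 18 19 20 21 22 23
G :  0  1  2  0  1  2  3  4  0  1  2  0  1  2  3  4  0  1  2  0  1  2  3  4
Pile A: G(11) = 0.
Pile B: G(7) = 4.
Pile C: G(23) = 4.
Combined Grundy value = 0 ⊕ 4 ⊕ 4 = 0.
A winning move leaves total XOR = 0, i.e. changes one component's Grundy value g to g ⊕ X where X is the current total.
Pile A: target g' = 0⊕0 = 0, but every legal move changes the Grundy value (mex property), so 0 moves.
Pile B: target g' = 4⊕0 = 4, but every legal move changes the Grundy value (mex property), so 0 moves.
Pile C: target g' = 4⊕0 = 4, but every legal move changes the Grundy value (mex property), so 0 moves.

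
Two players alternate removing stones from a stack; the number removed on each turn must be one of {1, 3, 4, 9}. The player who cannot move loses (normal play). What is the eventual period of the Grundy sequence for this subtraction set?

12

G(0) = 0
G(1) = mex{0} = 1
G(2) = mex{1} = 0
G(3) = mex{0,0} = 1
G(4) = mex{1,1,0} = 2
G(5) = mex{2,0,1} = 3
G(6) = mex{3,1,0} = 2
G(7) = mex{2,2,1} = 0
G(8) = mex{0,3,2} = 1
G(9) = mex{1,2,3,0} = 4
G(10) = mex{4,0,2,1} = 3
G(11) = mex{3,1,0,0} = 2
G(12) = mex{2,4,1,1} = 0
G(13) = mex{0,3,4,2} = 1
G(14) = mex{1,2,3,3} = 0
G(15) = mex{0,0,2,2} = 1
G(16) = mex{1,1,0,0} = 2
G(17) = mex{2,0,1,1} = 3
G(18) = mex{3,1,0,4} = 2
G(19) = mex{2,2,1,3} = 0
G(20) = mex{0,3,2,2} = 1
G(21) = mex{1,2,3,0} = 4
G(22) = mex{4,0,2,1} = 3
G(23) = mex{3,1,0,0} = 2
G(24) = mex{2,4,1,1} = 0
G(25) = mex{0,3,4,2} = 1
G(n+12) = G(n) holds for n = 0,…,8 (a full window of length max(S) = 9), so the sequence is purely periodic with period 12.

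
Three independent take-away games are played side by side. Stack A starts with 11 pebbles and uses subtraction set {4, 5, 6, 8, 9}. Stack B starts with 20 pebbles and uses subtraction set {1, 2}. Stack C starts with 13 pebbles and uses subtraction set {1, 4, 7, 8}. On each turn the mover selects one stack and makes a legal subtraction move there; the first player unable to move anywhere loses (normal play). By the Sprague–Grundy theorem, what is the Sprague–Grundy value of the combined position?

3

Stack A, S = {4, 5, 6, 8, 9}:
n :  0  1  2  3  4  5  6  7  8  9 10 11
G :  0  0  0  0  1  1  1  1  2  2  2  2
G_A(11) = 2.
Stack B, S = {1, 2}:
n :  0  1  2  3  4  5  6  7  8  9 10 11 12 13 14 15 16 17 18 19 20
G :  0  1  2  0  1  2  0  1  2  0  1  2  0  1  2  0  1  2  0  1  2
G_B(20) = 2.
Stack C, S = {1, 4, 7, 8}:
G(0) = 0
G(1) = mex{0} = 1
G(2) = mex{1} = 0
G(3) = mex{0} = 1
G(4) = mex{1,0} = 2
G(5) = mex{2,1} = 0
G(6) = mex{0,0} = 1
G(7) = mex{1,1,0} = 2
G(8) = mex{2,2,1,0} = 3
G(9) = mex{3,0,0,1} = 2
G(10) = mex{2,1,1,0} = 3
G(11) = mex{3,2,2,1} = 0
G(12) = mex{0,3,0,2} = 1
G(13) = mex{1,2,1,0} = 3
G_C(13) = 3.
Combined Grundy value = 2 ⊕ 2 ⊕ 3 = 3.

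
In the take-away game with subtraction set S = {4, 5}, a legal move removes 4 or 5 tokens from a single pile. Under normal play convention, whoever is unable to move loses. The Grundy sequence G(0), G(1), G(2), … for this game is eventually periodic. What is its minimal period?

n :  0  1  2  3  4  5  6  7  8  9 10 11 12 13 14 15 16 17 18 19
G :  0  0  0  0  1  1  1  1  2  0  0  0  0  1  1  1  1  2  0  0
G(n+9) = G(n) holds for n = 0,…,4 (a full window of length max(S) = 5), so the sequence is purely periodic with period 9.

9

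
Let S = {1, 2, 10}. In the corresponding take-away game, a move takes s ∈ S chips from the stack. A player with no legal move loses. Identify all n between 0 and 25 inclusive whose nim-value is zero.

n :  0  1  2  3  4  5  6  7  8  9 10 11 12 13 14 15 16 17 18 19 20 21 22 23 24 25
G :  0  1  2  0  1  2  0  1  2  0  1  2  0  1  2  0  1  2  0  1  2  0  1  2  0  1
P-positions are exactly the n with G(n) = 0.

0, 3, 6, 9, 12, 15, 18, 21, 24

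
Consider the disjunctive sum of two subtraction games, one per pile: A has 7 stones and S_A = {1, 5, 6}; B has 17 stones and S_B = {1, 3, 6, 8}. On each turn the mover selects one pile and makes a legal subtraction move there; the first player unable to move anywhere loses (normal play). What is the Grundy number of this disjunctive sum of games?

1

Pile A, S = {1, 5, 6}:
G(0) = 0
G(1) = mex{0} = 1
G(2) = mex{1} = 0
G(3) = mex{0} = 1
G(4) = mex{1} = 0
G(5) = mex{0,0} = 1
G(6) = mex{1,1,0} = 2
G(7) = mex{2,0,1} = 3
G_A(7) = 3.
Pile B, S = {1, 3, 6, 8}:
n :  0  1  2  3  4  5  6  7  8  9 10 11 12 13 14 15 16 17
G :  0  1  0  1  0  1  2  3  2  0  1  0  1  0  1  2  3  2
G_B(17) = 2.
Combined Grundy value = 3 ⊕ 2 = 1.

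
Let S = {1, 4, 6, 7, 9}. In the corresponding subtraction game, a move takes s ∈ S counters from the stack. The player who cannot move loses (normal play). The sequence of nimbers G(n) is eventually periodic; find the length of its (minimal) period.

n :  0  1  2  3  4  5  6  7  8  9 10 11 12 13 14 15 16 17 18 19 20 21 22 23 24 25 26 27
G :  0  1  0  1  2  0  1  2  3  2  0  1  2  0  1  0  1  2  0  1  2  3  2  0  1  2  0  1
G(n+13) = G(n) holds for n = 0,…,8 (a full window of length max(S) = 9), so the sequence is purely periodic with period 13.

13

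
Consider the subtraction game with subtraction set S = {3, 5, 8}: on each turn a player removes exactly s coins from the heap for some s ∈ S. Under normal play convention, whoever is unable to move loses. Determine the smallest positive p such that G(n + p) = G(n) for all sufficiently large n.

n :  0  1  2  3  4  5  6  7  8  9 10 11 12 13 14 15 16 17 18 19 20 21 22 23
G :  0  0  0  1  1  1  2  2  2  3  3  0  0  0  1  1  1  2  2  2  3  3  0  0
G(n+11) = G(n) holds for n = 0,…,7 (a full window of length max(S) = 8), so the sequence is purely periodic with period 11.

11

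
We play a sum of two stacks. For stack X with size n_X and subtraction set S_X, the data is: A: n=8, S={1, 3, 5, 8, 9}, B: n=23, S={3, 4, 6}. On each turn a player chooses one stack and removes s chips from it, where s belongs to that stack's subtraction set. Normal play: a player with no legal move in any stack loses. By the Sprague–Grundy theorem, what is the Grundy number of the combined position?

3

Stack A, S = {1, 3, 5, 8, 9}:
G(0) = 0
G(1) = mex{0} = 1
G(2) = mex{1} = 0
G(3) = mex{0,0} = 1
G(4) = mex{1,1} = 0
G(5) = mex{0,0,0} = 1
G(6) = mex{1,1,1} = 0
G(7) = mex{0,0,0} = 1
G(8) = mex{1,1,1,0} = 2
G_A(8) = 2.
Stack B, S = {3, 4, 6}:
n :  0  1  2  3  4  5  6  7  8  9 10 11 12 13 14 15 16 17 18 19 20 21 22 23
G :  0  0  0  1  1  1  2  2  2  0  0  0  1  1  1  2  2  2  0  0  0  1  1  1
G_B(23) = 1.
Combined Grundy value = 2 ⊕ 1 = 3.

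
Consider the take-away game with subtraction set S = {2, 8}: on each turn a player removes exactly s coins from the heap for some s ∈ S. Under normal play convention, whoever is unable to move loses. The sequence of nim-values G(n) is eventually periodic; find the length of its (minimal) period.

n :  0  1  2  3  4  5  6  7  8  9 10 11 12 13 14 15 16 17 18 19 20 21
G :  0  0  1  1  0  0  1  1  2  2  0  0  1  1  0  0  1  1  2  2  0  0
G(n+10) = G(n) holds for n = 0,…,7 (a full window of length max(S) = 8), so the sequence is purely periodic with period 10.

10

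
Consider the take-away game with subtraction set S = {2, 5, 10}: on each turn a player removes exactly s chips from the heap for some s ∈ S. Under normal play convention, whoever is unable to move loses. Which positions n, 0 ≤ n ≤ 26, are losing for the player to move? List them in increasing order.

G(0) = 0
G(1) = mex{} = 0
G(2) = mex{0} = 1
G(3) = mex{0} = 1
G(4) = mex{1} = 0
G(5) = mex{1,0} = 2
G(6) = mex{0,0} = 1
G(7) = mex{2,1} = 0
G(8) = mex{1,1} = 0
G(9) = mex{0,0} = 1
G(10) = mex{0,2,0} = 1
G(11) = mex{1,1,0} = 2
G(12) = mex{1,0,1} = 2
G(13) = mex{2,0,1} = 3
G(14) = mex{2,1,0} = 3
G(15) = mex{3,1,2} = 0
G(16) = mex{3,2,1} = 0
G(17) = mex{0,2,0} = 1
G(18) = mex{0,3,0} = 1
G(19) = mex{1,3,1} = 0
G(20) = mex{1,0,1} = 2
G(21) = mex{0,0,2} = 1
G(22) = mex{2,1,2} = 0
G(23) = mex{1,1,3} = 0
G(24) = mex{0,0,3} = 1
G(25) = mex{0,2,0} = 1
G(26) = mex{1,1,0} = 2
P-positions are exactly the n with G(n) = 0.

0, 1, 4, 7, 8, 15, 16, 19, 22, 23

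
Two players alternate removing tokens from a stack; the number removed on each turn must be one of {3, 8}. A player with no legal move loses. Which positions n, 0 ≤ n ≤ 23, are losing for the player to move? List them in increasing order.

G(0) = 0
G(1) = mex{} = 0
G(2) = mex{} = 0
G(3) = mex{0} = 1
G(4) = mex{0} = 1
G(5) = mex{0} = 1
G(6) = mex{1} = 0
G(7) = mex{1} = 0
G(8) = mex{1,0} = 2
G(9) = mex{0,0} = 1
G(10) = mex{0,0} = 1
G(11) = mex{2,1} = 0
G(12) = mex{1,1} = 0
G(13) = mex{1,1} = 0
G(14) = mex{0,0} = 1
G(15) = mex{0,0} = 1
G(16) = mex{0,2} = 1
G(17) = mex{1,1} = 0
G(18) = mex{1,1} = 0
G(19) = mex{1,0} = 2
G(20) = mex{0,0} = 1
G(21) = mex{0,0} = 1
G(22) = mex{2,1} = 0
G(23) = mex{1,1} = 0
P-positions are exactly the n with G(n) = 0.

0, 1, 2, 6, 7, 11, 12, 13, 17, 18, 22, 23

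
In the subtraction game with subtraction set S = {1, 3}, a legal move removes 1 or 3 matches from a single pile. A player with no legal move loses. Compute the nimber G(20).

G(0) = 0
G(1) = mex{0} = 1
G(2) = mex{1} = 0
G(3) = mex{0,0} = 1
G(4) = mex{1,1} = 0
G(5) = mex{0,0} = 1
G(6) = mex{1,1} = 0
G(7) = mex{0,0} = 1
G(8) = mex{1,1} = 0
G(9) = mex{0,0} = 1
G(10) = mex{1,1} = 0
G(11) = mex{0,0} = 1
G(12) = mex{1,1} = 0
G(13) = mex{0,0} = 1
G(14) = mex{1,1} = 0
G(15) = mex{0,0} = 1
G(16) = mex{1,1} = 0
G(17) = mex{0,0} = 1
G(18) = mex{1,1} = 0
G(19) = mex{0,0} = 1
G(20) = mex{1,1} = 0

0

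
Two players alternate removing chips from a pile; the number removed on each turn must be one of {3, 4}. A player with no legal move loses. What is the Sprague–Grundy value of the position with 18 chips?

1

G(0) = 0
G(1) = mex{} = 0
G(2) = mex{} = 0
G(3) = mex{0} = 1
G(4) = mex{0,0} = 1
G(5) = mex{0,0} = 1
G(6) = mex{1,0} = 2
G(7) = mex{1,1} = 0
G(8) = mex{1,1} = 0
G(9) = mex{2,1} = 0
G(10) = mex{0,2} = 1
G(11) = mex{0,0} = 1
G(12) = mex{0,0} = 1
G(13) = mex{1,0} = 2
G(14) = mex{1,1} = 0
G(15) = mex{1,1} = 0
G(16) = mex{2,1} = 0
G(17) = mex{0,2} = 1
G(18) = mex{0,0} = 1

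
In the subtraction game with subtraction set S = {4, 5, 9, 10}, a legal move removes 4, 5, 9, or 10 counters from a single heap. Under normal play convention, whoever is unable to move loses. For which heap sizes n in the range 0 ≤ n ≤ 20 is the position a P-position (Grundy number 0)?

0, 1, 2, 3, 14, 15, 16, 17

n :  0  1  2  3  4  5  6  7  8  9 10 11 12 13 14 15 16 17 18 19 20
G :  0  0  0  0  1  1  1  1  2  2  2  2  3  3  0  0  0  0  1  1  1
P-positions are exactly the n with G(n) = 0.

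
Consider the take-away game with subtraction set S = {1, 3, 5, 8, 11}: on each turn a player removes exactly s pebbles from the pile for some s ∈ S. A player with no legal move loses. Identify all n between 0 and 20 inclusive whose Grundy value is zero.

0, 2, 4, 6, 16, 18, 20

G(0) = 0
G(1) = mex{0} = 1
G(2) = mex{1} = 0
G(3) = mex{0,0} = 1
G(4) = mex{1,1} = 0
G(5) = mex{0,0,0} = 1
G(6) = mex{1,1,1} = 0
G(7) = mex{0,0,0} = 1
G(8) = mex{1,1,1,0} = 2
G(9) = mex{2,0,0,1} = 3
G(10) = mex{3,1,1,0} = 2
G(11) = mex{2,2,0,1,0} = 3
G(12) = mex{3,3,1,0,1} = 2
G(13) = mex{2,2,2,1,0} = 3
G(14) = mex{3,3,3,0,1} = 2
G(15) = mex{2,2,2,1,0} = 3
G(16) = mex{3,3,3,2,1} = 0
G(17) = mex{0,2,2,3,0} = 1
G(18) = mex{1,3,3,2,1} = 0
G(19) = mex{0,0,2,3,2} = 1
G(20) = mex{1,1,3,2,3} = 0
P-positions are exactly the n with G(n) = 0.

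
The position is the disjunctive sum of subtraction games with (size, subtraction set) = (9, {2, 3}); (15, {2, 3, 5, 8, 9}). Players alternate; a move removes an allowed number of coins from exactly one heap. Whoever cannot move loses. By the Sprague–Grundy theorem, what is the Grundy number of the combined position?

0

Heap A, S = {2, 3}:
n : 0 1 2 3 4 5 6 7 8 9
G : 0 0 1 1 2 0 0 1 1 2
G_A(9) = 2.
Heap B, S = {2, 3, 5, 8, 9}:
n :  0  1  2  3  4  5  6  7  8  9 10 11 12 13 14 15
G :  0  0  1  1  2  2  3  0  4  1  3  0  4  1  5  2
G_B(15) = 2.
Combined Grundy value = 2 ⊕ 2 = 0.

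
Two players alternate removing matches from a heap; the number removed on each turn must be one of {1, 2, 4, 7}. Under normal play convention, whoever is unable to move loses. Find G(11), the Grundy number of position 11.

n :  0  1  2  3  4  5  6  7  8  9 10 11
G :  0  1  2  0  1  2  0  1  2  0  1  2

2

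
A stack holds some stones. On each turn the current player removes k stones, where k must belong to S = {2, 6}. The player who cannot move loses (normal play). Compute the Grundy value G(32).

0

G(0) = 0
G(1) = mex{} = 0
G(2) = mex{0} = 1
G(3) = mex{0} = 1
G(4) = mex{1} = 0
G(5) = mex{1} = 0
G(6) = mex{0,0} = 1
G(7) = mex{0,0} = 1
G(8) = mex{1,1} = 0
G(9) = mex{1,1} = 0
G(10) = mex{0,0} = 1
G(11) = mex{0,0} = 1
G(12) = mex{1,1} = 0
G(13) = mex{1,1} = 0
G(14) = mex{0,0} = 1
G(15) = mex{0,0} = 1
G(16) = mex{1,1} = 0
G(17) = mex{1,1} = 0
G(18) = mex{0,0} = 1
G(19) = mex{0,0} = 1
G(20) = mex{1,1} = 0
G(21) = mex{1,1} = 0
G(22) = mex{0,0} = 1
G(23) = mex{0,0} = 1
G(24) = mex{1,1} = 0
G(25) = mex{1,1} = 0
G(26) = mex{0,0} = 1
G(27) = mex{0,0} = 1
G(28) = mex{1,1} = 0
G(29) = mex{1,1} = 0
G(30) = mex{0,0} = 1
G(31) = mex{0,0} = 1
G(32) = mex{1,1} = 0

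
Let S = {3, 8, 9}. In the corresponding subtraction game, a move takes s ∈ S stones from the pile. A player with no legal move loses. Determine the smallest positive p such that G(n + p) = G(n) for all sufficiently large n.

17

n :  0  1  2  3  4  5  6  7  8  9 10 11 12 13 14 15 16 17 18 19 20 21 22 23 24 25 26 27 28 29 30 31 32 33 34 35
G :  0  0  0  1  1  1  0  0  2  1  1  3  0  0  2  1  1  0  0  0  1  1  1  0  0  2  1  1  3  0  0  2  1  1  0  0
G(n+17) = G(n) holds for n = 0,…,8 (a full window of length max(S) = 9), so the sequence is purely periodic with period 17.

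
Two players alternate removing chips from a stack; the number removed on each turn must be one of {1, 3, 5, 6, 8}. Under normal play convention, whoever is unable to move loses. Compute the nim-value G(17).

2

G(0) = 0
G(1) = mex{0} = 1
G(2) = mex{1} = 0
G(3) = mex{0,0} = 1
G(4) = mex{1,1} = 0
G(5) = mex{0,0,0} = 1
G(6) = mex{1,1,1,0} = 2
G(7) = mex{2,0,0,1} = 3
G(8) = mex{3,1,1,0,0} = 2
G(9) = mex{2,2,0,1,1} = 3
G(10) = mex{3,3,1,0,0} = 2
G(11) = mex{2,2,2,1,1} = 0
G(12) = mex{0,3,3,2,0} = 1
G(13) = mex{1,2,2,3,1} = 0
G(14) = mex{0,0,3,2,2} = 1
G(15) = mex{1,1,2,3,3} = 0
G(16) = mex{0,0,0,2,2} = 1
G(17) = mex{1,1,1,0,3} = 2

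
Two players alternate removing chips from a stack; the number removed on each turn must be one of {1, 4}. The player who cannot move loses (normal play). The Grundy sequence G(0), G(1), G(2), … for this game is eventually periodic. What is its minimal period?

n :  0  1  2  3  4  5  6  7  8  9 10 11 12 13 14
G :  0  1  0  1  2  0  1  0  1  2  0  1  0  1  2
G(n+5) = G(n) holds for n = 0,…,3 (a full window of length max(S) = 4), so the sequence is purely periodic with period 5.

5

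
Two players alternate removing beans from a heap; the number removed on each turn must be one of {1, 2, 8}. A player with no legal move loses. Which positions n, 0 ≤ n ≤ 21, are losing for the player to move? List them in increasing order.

0, 3, 6, 9, 12, 15, 18, 21

n :  0  1  2  3  4  5  6  7  8  9 10 11 12 13 14 15 16 17 18 19 20 21
G :  0  1  2  0  1  2  0  1  2  0  1  2  0  1  2  0  1  2  0  1  2  0
P-positions are exactly the n with G(n) = 0.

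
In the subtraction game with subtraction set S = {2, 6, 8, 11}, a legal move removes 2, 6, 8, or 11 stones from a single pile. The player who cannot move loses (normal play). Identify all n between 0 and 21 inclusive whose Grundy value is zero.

G(0) = 0
G(1) = mex{} = 0
G(2) = mex{0} = 1
G(3) = mex{0} = 1
G(4) = mex{1} = 0
G(5) = mex{1} = 0
G(6) = mex{0,0} = 1
G(7) = mex{0,0} = 1
G(8) = mex{1,1,0} = 2
G(9) = mex{1,1,0} = 2
G(10) = mex{2,0,1} = 3
G(11) = mex{2,0,1,0} = 3
G(12) = mex{3,1,0,0} = 2
G(13) = mex{3,1,0,1} = 2
G(14) = mex{2,2,1,1} = 0
G(15) = mex{2,2,1,0} = 3
G(16) = mex{0,3,2,0} = 1
G(17) = mex{3,3,2,1} = 0
G(18) = mex{1,2,3,1} = 0
G(19) = mex{0,2,3,2} = 1
G(20) = mex{0,0,2,2} = 1
G(21) = mex{1,3,2,3} = 0
P-positions are exactly the n with G(n) = 0.

0, 1, 4, 5, 14, 17, 18, 21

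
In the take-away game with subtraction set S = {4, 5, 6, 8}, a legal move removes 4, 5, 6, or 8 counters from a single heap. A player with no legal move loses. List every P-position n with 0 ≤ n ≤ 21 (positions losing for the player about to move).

G(0) = 0
G(1) = mex{} = 0
G(2) = mex{} = 0
G(3) = mex{} = 0
G(4) = mex{0} = 1
G(5) = mex{0,0} = 1
G(6) = mex{0,0,0} = 1
G(7) = mex{0,0,0} = 1
G(8) = mex{1,0,0,0} = 2
G(9) = mex{1,1,0,0} = 2
G(10) = mex{1,1,1,0} = 2
G(11) = mex{1,1,1,0} = 2
G(12) = mex{2,1,1,1} = 0
G(13) = mex{2,2,1,1} = 0
G(14) = mex{2,2,2,1} = 0
G(15) = mex{2,2,2,1} = 0
G(16) = mex{0,2,2,2} = 1
G(17) = mex{0,0,2,2} = 1
G(18) = mex{0,0,0,2} = 1
G(19) = mex{0,0,0,2} = 1
G(20) = mex{1,0,0,0} = 2
G(21) = mex{1,1,0,0} = 2
P-positions are exactly the n with G(n) = 0.

0, 1, 2, 3, 12, 13, 14, 15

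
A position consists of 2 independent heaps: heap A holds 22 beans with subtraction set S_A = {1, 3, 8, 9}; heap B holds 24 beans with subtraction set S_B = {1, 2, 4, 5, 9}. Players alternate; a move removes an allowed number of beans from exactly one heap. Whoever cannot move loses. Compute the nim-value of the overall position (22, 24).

5

Heap A, S = {1, 3, 8, 9}:
n :  0  1  2  3  4  5  6  7  8  9 10 11 12 13 14 15 16 17 18 19 20 21 22
G :  0  1  0  1  0  1  0  1  2  3  2  3  2  3  2  3  0  1  0  1  0  1  0
G_A(22) = 0.
Heap B, S = {1, 2, 4, 5, 9}:
n :  0  1  2  3  4  5  6  7  8  9 10 11 12 13 14 15 16 17 18 19 20 21 22 23 24
G :  0  1  2  0  1  2  0  1  2  3  4  5  3  0  1  2  0  1  2  0  1  2  3  4  5
G_B(24) = 5.
Combined Grundy value = 0 ⊕ 5 = 5.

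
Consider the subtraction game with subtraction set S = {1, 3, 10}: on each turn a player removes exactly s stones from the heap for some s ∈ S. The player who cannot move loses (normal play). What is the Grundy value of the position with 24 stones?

3

n :  0  1  2  3  4  5  6  7  8  9 10 11 12 13 14 15 16 17 18 19 20 21 22 23 24
G :  0  1  0  1  0  1  0  1  0  1  2  3  2  0  1  0  1  0  1  0  1  0  1  2  3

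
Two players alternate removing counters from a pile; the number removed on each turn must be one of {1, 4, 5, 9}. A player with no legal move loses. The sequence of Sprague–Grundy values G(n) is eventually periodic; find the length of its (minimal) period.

n :  0  1  2  3  4  5  6  7  8  9 10 11 12 13 14 15 16 17 18
G :  0  1  0  1  2  3  2  3  0  1  0  1  2  3  2  3  0  1  0
G(n+8) = G(n) holds for n = 0,…,8 (a full window of length max(S) = 9), so the sequence is purely periodic with period 8.

8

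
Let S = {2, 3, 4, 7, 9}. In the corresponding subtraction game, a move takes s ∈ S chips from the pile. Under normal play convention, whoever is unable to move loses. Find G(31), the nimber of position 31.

4

G(0) = 0
G(1) = mex{} = 0
G(2) = mex{0} = 1
G(3) = mex{0,0} = 1
G(4) = mex{1,0,0} = 2
G(5) = mex{1,1,0} = 2
G(6) = mex{2,1,1} = 0
G(7) = mex{2,2,1,0} = 3
G(8) = mex{0,2,2,0} = 1
G(9) = mex{3,0,2,1,0} = 4
G(10) = mex{1,3,0,1,0} = 2
G(11) = mex{4,1,3,2,1} = 0
G(12) = mex{2,4,1,2,1} = 0
G(13) = mex{0,2,4,0,2} = 1
G(14) = mex{0,0,2,3,2} = 1
G(15) = mex{1,0,0,1,0} = 2
G(16) = mex{1,1,0,4,3} = 2
G(17) = mex{2,1,1,2,1} = 0
G(18) = mex{2,2,1,0,4} = 3
G(19) = mex{0,2,2,0,2} = 1
G(20) = mex{3,0,2,1,0} = 4
G(21) = mex{1,3,0,1,0} = 2
G(22) = mex{4,1,3,2,1} = 0
G(23) = mex{2,4,1,2,1} = 0
G(24) = mex{0,2,4,0,2} = 1
G(25) = mex{0,0,2,3,2} = 1
G(26) = mex{1,0,0,1,0} = 2
G(27) = mex{1,1,0,4,3} = 2
G(28) = mex{2,1,1,2,1} = 0
G(29) = mex{2,2,1,0,4} = 3
G(30) = mex{0,2,2,0,2} = 1
G(31) = mex{3,0,2,1,0} = 4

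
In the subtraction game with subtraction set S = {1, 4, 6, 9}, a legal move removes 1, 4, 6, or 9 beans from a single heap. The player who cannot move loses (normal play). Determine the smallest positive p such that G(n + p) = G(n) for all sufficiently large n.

G(0) = 0
G(1) = mex{0} = 1
G(2) = mex{1} = 0
G(3) = mex{0} = 1
G(4) = mex{1,0} = 2
G(5) = mex{2,1} = 0
G(6) = mex{0,0,0} = 1
G(7) = mex{1,1,1} = 0
G(8) = mex{0,2,0} = 1
G(9) = mex{1,0,1,0} = 2
G(10) = mex{2,1,2,1} = 0
G(11) = mex{0,0,0,0} = 1
G(12) = mex{1,1,1,1} = 0
G(13) = mex{0,2,0,2} = 1
G(14) = mex{1,0,1,0} = 2
G(15) = mex{2,1,2,1} = 0
G(n+5) = G(n) holds for n = 0,…,8 (a full window of length max(S) = 9), so the sequence is purely periodic with period 5.

5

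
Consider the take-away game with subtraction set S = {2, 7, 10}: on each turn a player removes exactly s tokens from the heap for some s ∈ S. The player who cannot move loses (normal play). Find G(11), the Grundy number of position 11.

n :  0  1  2  3  4  5  6  7  8  9 10 11
G :  0  0  1  1  0  0  1  1  2  0  3  1

1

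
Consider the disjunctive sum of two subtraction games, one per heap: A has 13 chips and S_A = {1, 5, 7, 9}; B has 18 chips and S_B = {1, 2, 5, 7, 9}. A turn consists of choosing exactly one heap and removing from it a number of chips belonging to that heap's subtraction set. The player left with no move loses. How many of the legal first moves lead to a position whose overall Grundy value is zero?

Heap A, S = {1, 5, 7, 9}:
G(0) = 0
G(1) = mex{0} = 1
G(2) = mex{1} = 0
G(3) = mex{0} = 1
G(4) = mex{1} = 0
G(5) = mex{0,0} = 1
G(6) = mex{1,1} = 0
G(7) = mex{0,0,0} = 1
G(8) = mex{1,1,1} = 0
G(9) = mex{0,0,0,0} = 1
G(10) = mex{1,1,1,1} = 0
G(11) = mex{0,0,0,0} = 1
G(12) = mex{1,1,1,1} = 0
G(13) = mex{0,0,0,0} = 1
G_A(13) = 1.
Heap B, S = {1, 2, 5, 7, 9}:
G(0) = 0
G(1) = mex{0} = 1
G(2) = mex{1,0} = 2
G(3) = mex{2,1} = 0
G(4) = mex{0,2} = 1
G(5) = mex{1,0,0} = 2
G(6) = mex{2,1,1} = 0
G(7) = mex{0,2,2,0} = 1
G(8) = mex{1,0,0,1} = 2
G(9) = mex{2,1,1,2,0} = 3
G(10) = mex{3,2,2,0,1} = 4
G(11) = mex{4,3,0,1,2} = 5
G(12) = mex{5,4,1,2,0} = 3
G(13) = mex{3,5,2,0,1} = 4
G(14) = mex{4,3,3,1,2} = 0
G(15) = mex{0,4,4,2,0} = 1
G(16) = mex{1,0,5,3,1} = 2
G(17) = mex{2,1,3,4,2} = 0
G(18) = mex{0,2,4,5,3} = 1
G_B(18) = 1.
Combined Grundy value = 1 ⊕ 1 = 0.
A winning move leaves total XOR = 0, i.e. changes one component's Grundy value g to g ⊕ X where X is the current total.
Heap A: target g' = 1⊕0 = 1, but every legal move changes the Grundy value (mex property), so 0 moves.
Heap B: target g' = 1⊕0 = 1, but every legal move changes the Grundy value (mex property), so 0 moves.

0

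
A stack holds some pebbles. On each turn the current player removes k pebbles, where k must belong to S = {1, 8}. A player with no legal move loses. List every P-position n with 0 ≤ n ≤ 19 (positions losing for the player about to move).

0, 2, 4, 6, 9, 11, 13, 15, 18

n :  0  1  2  3  4  5  6  7  8  9 10 11 12 13 14 15 16 17 18 19
G :  0  1  0  1  0  1  0  1  2  0  1  0  1  0  1  0  1  2  0  1
P-positions are exactly the n with G(n) = 0.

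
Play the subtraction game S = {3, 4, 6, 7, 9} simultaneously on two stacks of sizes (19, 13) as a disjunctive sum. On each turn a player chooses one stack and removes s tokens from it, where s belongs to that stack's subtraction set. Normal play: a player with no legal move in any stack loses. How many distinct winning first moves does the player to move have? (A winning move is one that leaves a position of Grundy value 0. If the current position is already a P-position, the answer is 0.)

All stacks use S = {3, 4, 6, 7, 9}:
G(0) = 0
G(1) = mex{} = 0
G(2) = mex{} = 0
G(3) = mex{0} = 1
G(4) = mex{0,0} = 1
G(5) = mex{0,0} = 1
G(6) = mex{1,0,0} = 2
G(7) = mex{1,1,0,0} = 2
G(8) = mex{1,1,0,0} = 2
G(9) = mex{2,1,1,0,0} = 3
G(10) = mex{2,2,1,1,0} = 3
G(11) = mex{2,2,1,1,0} = 3
G(12) = mex{3,2,2,1,1} = 0
G(13) = mex{3,3,2,2,1} = 0
G(14) = mex{3,3,2,2,1} = 0
G(15) = mex{0,3,3,2,2} = 1
G(16) = mex{0,0,3,3,2} = 1
G(17) = mex{0,0,3,3,2} = 1
G(18) = mex{1,0,0,3,3} = 2
G(19) = mex{1,1,0,0,3} = 2
Stack A: G(19) = 2.
Stack B: G(13) = 0.
Combined Grundy value = 2 ⊕ 0 = 2.
A winning move leaves total XOR = 0, i.e. changes one component's Grundy value g to g ⊕ X where X is the current total.
Stack A: need g' = 2⊕2 = 0. Options: 19−3→G=1, 19−4→G=1, 19−6→G=0, 19−7→G=0, 19−9→G=3. Hits: 2.
Stack B: need g' = 0⊕2 = 2. Options: 13−3→G=3, 13−4→G=3, 13−6→G=2, 13−7→G=2, 13−9→G=1. Hits: 2.

4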